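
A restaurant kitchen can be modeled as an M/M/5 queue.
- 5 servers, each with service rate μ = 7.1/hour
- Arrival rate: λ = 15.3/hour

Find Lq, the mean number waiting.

Traffic intensity: ρ = λ/(cμ) = 15.3/(5×7.1) = 0.4310
Since ρ = 0.4310 < 1, system is stable.
Offered load a = λ/μ = cρ = 15.3/7.1 = 2.1549
P₀ = [ Σₙ₌₀^4 aⁿ/n! + a^5/(5!(1-ρ)) ]⁻¹
Σ = a^0/0! + a^1/1! + a^2/2! + a^3/3! + a^4/4! = 1.0000 + 2.1549 + 2.3219 + 1.6678 + 0.8985 = 8.0431
a^5/(5!(1-ρ)) = 46.4692/(120 × 0.5690) = 0.6806
P₀ = 1/(8.0431 + 0.6806) = 0.1146
Lq = P₀·a^5·ρ / (5!(1-ρ)²) = 0.11463 × 46.4692 × 0.43099 / (120 × 0.32378) = 0.05909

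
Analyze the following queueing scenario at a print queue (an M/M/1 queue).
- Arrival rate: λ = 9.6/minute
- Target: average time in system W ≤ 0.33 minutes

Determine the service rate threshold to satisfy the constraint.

For M/M/1: W = 1/(μ-λ)
Need W ≤ 0.33, so 1/(μ-λ) ≤ 0.33
μ - λ ≥ 1/0.33 = 3.0303
μ ≥ 9.6 + 3.0303 = 12.6303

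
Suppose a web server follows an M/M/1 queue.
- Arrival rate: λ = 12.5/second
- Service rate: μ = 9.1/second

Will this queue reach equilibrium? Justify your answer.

Stability requires ρ = λ/(cμ) < 1
ρ = 12.5/(1 × 9.1) = 12.5/9.10 = 1.3736
Since 1.3736 ≥ 1, the system is UNSTABLE.
Queue grows without bound. Need μ > λ = 12.5.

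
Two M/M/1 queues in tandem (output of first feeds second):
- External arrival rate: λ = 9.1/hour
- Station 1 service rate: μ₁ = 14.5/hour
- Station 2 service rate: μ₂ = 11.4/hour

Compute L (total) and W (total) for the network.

By Jackson's theorem, each station behaves as independent M/M/1.
Station 1: ρ₁ = 9.1/14.5 = 0.6276, L₁ = ρ₁/(1-ρ₁) = λ/(μ₁-λ) = 9.1/5.40 = 1.6852
Station 2: ρ₂ = 9.1/11.4 = 0.7982, L₂ = ρ₂/(1-ρ₂) = λ/(μ₂-λ) = 9.1/2.30 = 3.9565
Total: L = L₁ + L₂ = 1.6852 + 3.9565 = 5.6417
W = L/λ = 5.6417/9.1 = 0.6200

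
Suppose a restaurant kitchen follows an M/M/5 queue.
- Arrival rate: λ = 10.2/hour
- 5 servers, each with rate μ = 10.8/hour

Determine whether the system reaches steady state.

Stability requires ρ = λ/(cμ) < 1
ρ = 10.2/(5 × 10.8) = 10.2/54.00 = 0.1889
Since 0.1889 < 1, the system is STABLE.
The servers are busy 18.89% of the time.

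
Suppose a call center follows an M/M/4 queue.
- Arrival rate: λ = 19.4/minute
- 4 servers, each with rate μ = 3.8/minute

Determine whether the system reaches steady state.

Stability requires ρ = λ/(cμ) < 1
ρ = 19.4/(4 × 3.8) = 19.4/15.20 = 1.2763
Since 1.2763 ≥ 1, the system is UNSTABLE.
Need c > λ/μ = 19.4/3.8 = 5.11.
Minimum servers needed: c = 6.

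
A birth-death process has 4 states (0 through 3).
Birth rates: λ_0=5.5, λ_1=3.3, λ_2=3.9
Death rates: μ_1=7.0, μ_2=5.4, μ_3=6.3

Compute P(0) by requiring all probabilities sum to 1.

Ratios P(n)/P(0) = (λ₀···λₙ₋₁)/(μ₁···μₙ):
P(1)/P(0) = (5.5)/(7.0) = 0.7857
P(2)/P(0) = (5.5×3.3)/(7.0×5.4) = 0.4802
P(3)/P(0) = (5.5×3.3×3.9)/(7.0×5.4×6.3) = 0.2972

Normalization: ∑ P(n) = 1
P(0) × (1.0000 + 0.7857 + 0.4802 + 0.2972) = 1
P(0) × 2.5631 = 1
P(0) = 1/2.5631 = 0.3902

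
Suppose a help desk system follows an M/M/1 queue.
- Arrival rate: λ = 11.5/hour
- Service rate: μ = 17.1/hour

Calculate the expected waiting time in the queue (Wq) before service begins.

First, compute utilization: ρ = λ/μ = 11.5/17.1 = 0.6725
For M/M/1: Wq = λ/(μ(μ-λ))
Wq = 11.5/(17.1 × (17.1-11.5))
Wq = 11.5/(17.1 × 5.60)
Wq = 0.1201 hours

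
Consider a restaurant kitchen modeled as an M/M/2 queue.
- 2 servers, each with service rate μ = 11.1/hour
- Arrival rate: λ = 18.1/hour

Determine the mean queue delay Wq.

Traffic intensity: ρ = λ/(cμ) = 18.1/(2×11.1) = 0.8153
Since ρ = 0.8153 < 1, system is stable.
Offered load a = λ/μ = cρ = 18.1/11.1 = 1.6306
P₀ = [ Σₙ₌₀^1 aⁿ/n! + a^2/(2!(1-ρ)) ]⁻¹
Σ = a^0/0! + a^1/1! = 1.0000 + 1.6306 = 2.6306
a^2/(2!(1-ρ)) = 2.65896/(2 × 0.184685) = 7.1986
P₀ = 1/(2.6306 + 7.1986) = 0.1017
Lq = P₀·a^2·ρ / (2!(1-ρ)²) = 0.101737 × 2.65896 × 0.815315 / (2 × 0.0341084) = 3.2331
Wq = Lq/λ = 3.2331/18.1 = 0.1786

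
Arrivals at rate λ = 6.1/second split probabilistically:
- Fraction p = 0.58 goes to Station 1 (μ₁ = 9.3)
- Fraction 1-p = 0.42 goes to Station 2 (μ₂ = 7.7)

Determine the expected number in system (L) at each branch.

Effective rates: λ₁ = 6.1×0.58 = 3.538, λ₂ = 6.1×0.42 = 2.562
Station 1: ρ₁ = 3.538/9.3 = 0.38043, L₁ = ρ₁/(1-ρ₁) = 0.38043/(1-0.38043) = 0.6140
Station 2: ρ₂ = 2.562/7.7 = 0.3327, L₂ = ρ₂/(1-ρ₂) = 0.3327/(1-0.3327) = 0.4986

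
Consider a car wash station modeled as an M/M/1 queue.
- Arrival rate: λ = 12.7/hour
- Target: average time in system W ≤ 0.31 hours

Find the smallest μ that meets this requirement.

For M/M/1: W = 1/(μ-λ)
Need W ≤ 0.31, so 1/(μ-λ) ≤ 0.31
μ - λ ≥ 1/0.31 = 3.2258
μ ≥ 12.7 + 3.2258 = 15.9258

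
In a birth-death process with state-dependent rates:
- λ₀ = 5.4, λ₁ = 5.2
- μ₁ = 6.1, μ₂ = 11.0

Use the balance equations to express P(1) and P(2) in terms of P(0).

Balance equations:
State 0: λ₀P₀ = μ₁P₁ → P₁ = (λ₀/μ₁)P₀ = (5.4/6.1)P₀ = 0.8852P₀
State 1: P₂ = (λ₀λ₁)/(μ₁μ₂)P₀ = (5.4×5.2)/(6.1×11.0)P₀ = 0.4185P₀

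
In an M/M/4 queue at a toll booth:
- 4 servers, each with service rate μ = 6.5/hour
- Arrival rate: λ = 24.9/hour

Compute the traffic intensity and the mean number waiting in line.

Traffic intensity: ρ = λ/(cμ) = 24.9/(4×6.5) = 0.9577
Since ρ = 0.9577 < 1, system is stable.
Offered load a = λ/μ = cρ = 24.9/6.5 = 3.8308
P₀ = [ Σₙ₌₀^3 aⁿ/n! + a^4/(4!(1-ρ)) ]⁻¹
Σ = a^0/0! + a^1/1! + a^2/2! + a^3/3! = 1.0000 + 3.8308 + 7.3374 + 9.3693 = 21.5375
a^4/(4!(1-ρ)) = 215.34955/(24 × 0.042307692) = 212.0867
P₀ = 1/(21.5375 + 212.0867) = 0.004280
Lq = P₀·a^4·ρ / (4!(1-ρ)²) = 0.00428038 × 215.3495 × 0.957692 / (24 × 0.00178994) = 20.5496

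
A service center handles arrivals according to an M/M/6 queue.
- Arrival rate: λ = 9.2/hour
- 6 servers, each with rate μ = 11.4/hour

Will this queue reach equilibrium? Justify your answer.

Stability requires ρ = λ/(cμ) < 1
ρ = 9.2/(6 × 11.4) = 9.2/68.40 = 0.1345
Since 0.1345 < 1, the system is STABLE.
The servers are busy 13.45% of the time.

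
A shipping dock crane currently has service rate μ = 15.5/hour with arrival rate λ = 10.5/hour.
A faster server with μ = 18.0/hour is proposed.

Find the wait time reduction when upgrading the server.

System 1: ρ₁ = 10.5/15.5 = 0.6774, W₁ = 1/(15.5-10.5) = 0.200000
System 2: ρ₂ = 10.5/18.0 = 0.5833, W₂ = 1/(18.0-10.5) = 0.133333
Improvement: (W₁-W₂)/W₁ = (0.200000-0.133333)/0.200000 = 33.33%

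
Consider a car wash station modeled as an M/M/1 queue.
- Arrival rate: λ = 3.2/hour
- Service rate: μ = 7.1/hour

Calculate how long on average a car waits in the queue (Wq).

First, compute utilization: ρ = λ/μ = 3.2/7.1 = 0.4507
For M/M/1: Wq = λ/(μ(μ-λ))
Wq = 3.2/(7.1 × (7.1-3.2))
Wq = 3.2/(7.1 × 3.90)
Wq = 0.1156 hours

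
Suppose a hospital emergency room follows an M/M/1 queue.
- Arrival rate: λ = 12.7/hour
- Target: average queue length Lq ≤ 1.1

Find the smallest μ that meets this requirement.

For M/M/1: Lq = λ²/(μ(μ-λ))
Need Lq ≤ 1.1, i.e. μ(μ-λ) ≥ λ²/1.1
μ² - 12.7μ - 161.29/1.1 ≥ 0  →  μ² - 12.7μ - 146.62727 ≥ 0
Quadratic formula (positive root): μ = [λ + √(λ² + 4×146.62727)]/2
Discriminant: 161.29 + 4×146.62727 = 747.7991, √747.7991 = 27.3459
μ ≥ (12.7 + 27.3459)/2 = 20.0230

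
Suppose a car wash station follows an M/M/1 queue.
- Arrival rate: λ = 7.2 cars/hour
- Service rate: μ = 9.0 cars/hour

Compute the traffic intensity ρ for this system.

Server utilization: ρ = λ/μ
ρ = 7.2/9.0 = 0.8000
The server is busy 80.00% of the time.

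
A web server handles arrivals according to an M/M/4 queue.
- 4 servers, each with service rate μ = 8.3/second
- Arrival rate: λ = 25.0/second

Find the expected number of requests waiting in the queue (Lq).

Traffic intensity: ρ = λ/(cμ) = 25.0/(4×8.3) = 0.7530
Since ρ = 0.7530 < 1, system is stable.
Offered load a = λ/μ = cρ = 25.0/8.3 = 3.0120
P₀ = [ Σₙ₌₀^3 aⁿ/n! + a^4/(4!(1-ρ)) ]⁻¹
Σ = a^0/0! + a^1/1! + a^2/2! + a^3/3! = 1.00000 + 3.01205 + 4.53622 + 4.55443 = 13.1027
a^4/(4!(1-ρ)) = 82.3091/(24 × 0.246988) = 13.8855
P₀ = 1/(13.1027 + 13.8855) = 0.03705
Lq = P₀·a^4·ρ / (4!(1-ρ)²) = 0.037053 × 82.3091 × 0.75301 / (24 × 0.061003) = 1.5686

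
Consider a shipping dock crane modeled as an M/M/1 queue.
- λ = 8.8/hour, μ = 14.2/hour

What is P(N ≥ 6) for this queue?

ρ = λ/μ = 8.8/14.2 = 0.61972
P(N ≥ n) = ρⁿ
P(N ≥ 6) = 0.61972^6
P(N ≥ 6) = 0.05665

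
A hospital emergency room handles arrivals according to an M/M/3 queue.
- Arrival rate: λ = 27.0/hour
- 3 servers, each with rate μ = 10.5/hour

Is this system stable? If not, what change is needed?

Stability requires ρ = λ/(cμ) < 1
ρ = 27.0/(3 × 10.5) = 27.0/31.50 = 0.8571
Since 0.8571 < 1, the system is STABLE.
The servers are busy 85.71% of the time.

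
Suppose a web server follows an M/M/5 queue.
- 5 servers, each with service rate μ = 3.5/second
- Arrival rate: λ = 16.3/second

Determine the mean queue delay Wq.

Traffic intensity: ρ = λ/(cμ) = 16.3/(5×3.5) = 0.9314
Since ρ = 0.9314 < 1, system is stable.
Offered load a = λ/μ = cρ = 16.3/3.5 = 4.6571
P₀ = [ Σₙ₌₀^4 aⁿ/n! + a^5/(5!(1-ρ)) ]⁻¹
Σ = a^0/0! + a^1/1! + a^2/2! + a^3/3! + a^4/4! = 1.0000 + 4.6571 + 10.8445 + 16.8348 + 19.6005 = 52.9369
a^5/(5!(1-ρ)) = 2190.7751/(120 × 0.06857143) = 266.2400
P₀ = 1/(52.9369 + 266.2400) = 0.003133
Lq = P₀·a^5·ρ / (5!(1-ρ)²) = 0.00313306 × 2190.7751 × 0.931429 / (120 × 0.00470204) = 11.3305
Wq = Lq/λ = 11.3305/16.3 = 0.6951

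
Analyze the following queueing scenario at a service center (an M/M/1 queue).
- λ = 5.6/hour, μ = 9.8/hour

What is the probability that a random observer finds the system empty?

ρ = λ/μ = 5.6/9.8 = 0.5714
P(0) = 1 - ρ = 1 - 0.5714 = 0.4286
The server is idle 42.86% of the time.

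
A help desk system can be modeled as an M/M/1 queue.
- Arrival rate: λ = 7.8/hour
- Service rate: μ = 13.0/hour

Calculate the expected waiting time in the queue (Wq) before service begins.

First, compute utilization: ρ = λ/μ = 7.8/13.0 = 0.6000
For M/M/1: Wq = λ/(μ(μ-λ))
Wq = 7.8/(13.0 × (13.0-7.8))
Wq = 7.8/(13.0 × 5.20)
Wq = 0.1154 hours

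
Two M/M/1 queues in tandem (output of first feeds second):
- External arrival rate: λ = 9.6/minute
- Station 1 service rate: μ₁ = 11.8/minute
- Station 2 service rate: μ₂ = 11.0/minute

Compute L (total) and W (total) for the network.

By Jackson's theorem, each station behaves as independent M/M/1.
Station 1: ρ₁ = 9.6/11.8 = 0.8136, L₁ = ρ₁/(1-ρ₁) = λ/(μ₁-λ) = 9.6/2.20 = 4.36364
Station 2: ρ₂ = 9.6/11.0 = 0.8727, L₂ = ρ₂/(1-ρ₂) = λ/(μ₂-λ) = 9.6/1.40 = 6.85714
Total: L = L₁ + L₂ = 4.36364 + 6.85714 = 11.2208
W = L/λ = 11.2208/9.6 = 1.1688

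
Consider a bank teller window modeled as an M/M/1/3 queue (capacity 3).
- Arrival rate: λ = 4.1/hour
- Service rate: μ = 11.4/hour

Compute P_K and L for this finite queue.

ρ = λ/μ = 4.1/11.4 = 0.35965
P₀ = (1-ρ)/(1-ρ^(K+1)) = (1-0.35965)/(1-0.35965^4) = 0.6403/0.9833 = 0.6512
P_K = P₀×ρ^K = 0.65125 × 0.35965^3 = 0.65125 × 0.046520 = 0.03030
Blocking probability P_3 = 0.03030 (3.03%)
L = ρ[1 - (K+1)ρ^K + Kρ^(K+1)] / [(1-ρ)(1-ρ^(K+1))]
L = 0.35965 × (1 - 4×0.04652 + 3×0.01673) / ((1 - 0.35965) × (1 - 0.01673)) = 0.4936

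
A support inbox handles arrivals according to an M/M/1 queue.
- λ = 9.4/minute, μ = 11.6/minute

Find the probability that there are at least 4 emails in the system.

ρ = λ/μ = 9.4/11.6 = 0.81034
P(N ≥ n) = ρⁿ
P(N ≥ 4) = 0.81034^4
P(N ≥ 4) = 0.4312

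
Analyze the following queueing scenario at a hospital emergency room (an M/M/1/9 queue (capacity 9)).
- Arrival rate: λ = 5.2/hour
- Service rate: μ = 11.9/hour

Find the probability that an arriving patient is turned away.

ρ = λ/μ = 5.2/11.9 = 0.43697
P₀ = (1-ρ)/(1-ρ^(K+1)) = (1-0.43697)/(1-0.43697^10) = 0.5630/0.9997 = 0.5632
P_K = P₀×ρ^K = 0.56317 × 0.43697^9 = 0.56317 × 0.00058085 = 0.0003271
Blocking probability = 0.03271%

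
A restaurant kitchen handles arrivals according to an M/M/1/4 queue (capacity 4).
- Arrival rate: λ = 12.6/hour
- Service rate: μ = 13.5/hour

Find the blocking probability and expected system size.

ρ = λ/μ = 12.6/13.5 = 0.93333
P₀ = (1-ρ)/(1-ρ^(K+1)) = (1-0.93333)/(1-0.93333^5) = 0.06667/0.2918 = 0.2285
P_K = P₀×ρ^K = 0.2285 × 0.93333^4 = 0.2285 × 0.7588 = 0.1734
Blocking probability P_4 = 0.1734 (17.34%)
L = ρ[1 - (K+1)ρ^K + Kρ^(K+1)] / [(1-ρ)(1-ρ^(K+1))]
L = 0.93333 × (1 - 5×0.7588237 + 4×0.7082329) / ((1 - 0.93333) × (1 - 0.7082329)) = 1.8623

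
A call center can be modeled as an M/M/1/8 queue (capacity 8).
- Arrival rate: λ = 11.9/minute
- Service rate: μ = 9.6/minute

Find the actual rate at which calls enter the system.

ρ = λ/μ = 11.9/9.6 = 1.23958
P₀ = (1-ρ)/(1-ρ^(K+1)) = (1-1.23958)/(1-1.23958^9) = -0.2396/-5.9099 = 0.04054
P_K = P₀×ρ^K = 0.04054 × 1.23958^8 = 0.04054 × 5.5744 = 0.2260
λ_eff = λ(1-P_K) = 11.9 × (1 - 0.22598) = 11.9 × 0.77402 = 9.2108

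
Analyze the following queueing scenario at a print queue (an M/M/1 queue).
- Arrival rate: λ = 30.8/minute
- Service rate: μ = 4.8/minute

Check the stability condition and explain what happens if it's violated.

Stability requires ρ = λ/(cμ) < 1
ρ = 30.8/(1 × 4.8) = 30.8/4.80 = 6.4167
Since 6.4167 ≥ 1, the system is UNSTABLE.
Queue grows without bound. Need μ > λ = 30.8.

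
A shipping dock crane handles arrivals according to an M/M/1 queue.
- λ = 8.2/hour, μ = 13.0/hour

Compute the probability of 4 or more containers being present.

ρ = λ/μ = 8.2/13.0 = 0.6308
P(N ≥ n) = ρⁿ
P(N ≥ 4) = 0.6308^4
P(N ≥ 4) = 0.1583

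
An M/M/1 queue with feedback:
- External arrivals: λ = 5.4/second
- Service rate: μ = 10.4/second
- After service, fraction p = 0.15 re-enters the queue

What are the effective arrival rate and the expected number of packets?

Effective arrival rate: λ_eff = λ/(1-p) = 5.4/(1-0.15) = 5.4/0.85 = 6.3529
ρ = λ_eff/μ = 6.3529/10.4 = 0.61086
L = ρ/(1-ρ) = 0.61086/(1-0.61086) = 1.5698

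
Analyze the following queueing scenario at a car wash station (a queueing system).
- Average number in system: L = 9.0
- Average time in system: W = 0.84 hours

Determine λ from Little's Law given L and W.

Little's Law: L = λW, so λ = L/W
λ = 9.0/0.84 = 10.7143 cars/hour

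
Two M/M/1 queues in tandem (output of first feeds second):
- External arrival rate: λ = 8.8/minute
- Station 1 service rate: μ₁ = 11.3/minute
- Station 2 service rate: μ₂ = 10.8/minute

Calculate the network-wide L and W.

By Jackson's theorem, each station behaves as independent M/M/1.
Station 1: ρ₁ = 8.8/11.3 = 0.7788, L₁ = ρ₁/(1-ρ₁) = λ/(μ₁-λ) = 8.8/2.50 = 3.5200
Station 2: ρ₂ = 8.8/10.8 = 0.8148, L₂ = ρ₂/(1-ρ₂) = λ/(μ₂-λ) = 8.8/2.00 = 4.4000
Total: L = L₁ + L₂ = 3.5200 + 4.4000 = 7.9200
W = L/λ = 7.9200/8.8 = 0.9000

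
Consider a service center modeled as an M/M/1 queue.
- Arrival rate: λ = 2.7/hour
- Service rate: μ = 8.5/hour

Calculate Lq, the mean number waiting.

ρ = λ/μ = 2.7/8.5 = 0.3176
For M/M/1: Lq = λ²/(μ(μ-λ))
Lq = 7.29/(8.5 × 5.80)
Lq = 0.1479 customers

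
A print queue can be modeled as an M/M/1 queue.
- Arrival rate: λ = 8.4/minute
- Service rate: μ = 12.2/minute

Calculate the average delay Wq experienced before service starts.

First, compute utilization: ρ = λ/μ = 8.4/12.2 = 0.6885
For M/M/1: Wq = λ/(μ(μ-λ))
Wq = 8.4/(12.2 × (12.2-8.4))
Wq = 8.4/(12.2 × 3.80)
Wq = 0.1812 minutes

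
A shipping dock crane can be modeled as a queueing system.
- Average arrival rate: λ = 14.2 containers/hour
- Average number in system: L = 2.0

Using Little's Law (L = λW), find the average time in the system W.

Little's Law: L = λW, so W = L/λ
W = 2.0/14.2 = 0.1408 hours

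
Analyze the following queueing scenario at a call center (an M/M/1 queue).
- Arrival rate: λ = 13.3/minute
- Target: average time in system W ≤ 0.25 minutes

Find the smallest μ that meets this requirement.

For M/M/1: W = 1/(μ-λ)
Need W ≤ 0.25, so 1/(μ-λ) ≤ 0.25
μ - λ ≥ 1/0.25 = 4.0000
μ ≥ 13.3 + 4.0000 = 17.3000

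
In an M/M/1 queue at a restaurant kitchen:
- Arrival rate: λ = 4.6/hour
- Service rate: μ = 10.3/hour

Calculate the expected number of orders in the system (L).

ρ = λ/μ = 4.6/10.3 = 0.4466
For M/M/1: L = λ/(μ-λ)
L = 4.6/(10.3-4.6) = 4.6/5.70
L = 0.8070 orders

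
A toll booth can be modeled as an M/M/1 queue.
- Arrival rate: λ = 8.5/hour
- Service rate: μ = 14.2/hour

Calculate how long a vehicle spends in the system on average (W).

First, compute utilization: ρ = λ/μ = 8.5/14.2 = 0.5986
For M/M/1: W = 1/(μ-λ)
W = 1/(14.2-8.5) = 1/5.70
W = 0.1754 hours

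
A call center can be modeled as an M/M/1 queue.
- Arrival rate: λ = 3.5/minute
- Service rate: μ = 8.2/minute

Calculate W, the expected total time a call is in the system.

First, compute utilization: ρ = λ/μ = 3.5/8.2 = 0.4268
For M/M/1: W = 1/(μ-λ)
W = 1/(8.2-3.5) = 1/4.70
W = 0.2128 minutes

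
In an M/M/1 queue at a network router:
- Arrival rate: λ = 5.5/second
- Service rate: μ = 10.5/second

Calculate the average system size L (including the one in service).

ρ = λ/μ = 5.5/10.5 = 0.5238
For M/M/1: L = λ/(μ-λ)
L = 5.5/(10.5-5.5) = 5.5/5.00
L = 1.1000 packets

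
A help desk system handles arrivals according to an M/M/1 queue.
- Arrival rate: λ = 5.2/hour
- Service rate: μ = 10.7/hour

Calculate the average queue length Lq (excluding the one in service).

ρ = λ/μ = 5.2/10.7 = 0.4860
For M/M/1: Lq = λ²/(μ(μ-λ))
Lq = 27.04/(10.7 × 5.50)
Lq = 0.4595 tickets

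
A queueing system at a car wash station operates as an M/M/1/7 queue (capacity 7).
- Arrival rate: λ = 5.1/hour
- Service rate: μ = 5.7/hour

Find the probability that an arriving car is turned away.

ρ = λ/μ = 5.1/5.7 = 0.894737
P₀ = (1-ρ)/(1-ρ^(K+1)) = (1-0.894737)/(1-0.894737^8) = 0.10526/0.58926 = 0.1786
P_K = P₀×ρ^K = 0.1786 × 0.894737^7 = 0.1786 × 0.4591 = 0.08200
Blocking probability = 8.20%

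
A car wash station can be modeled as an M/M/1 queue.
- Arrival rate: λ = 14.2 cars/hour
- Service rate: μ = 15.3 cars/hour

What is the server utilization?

Server utilization: ρ = λ/μ
ρ = 14.2/15.3 = 0.9281
The server is busy 92.81% of the time.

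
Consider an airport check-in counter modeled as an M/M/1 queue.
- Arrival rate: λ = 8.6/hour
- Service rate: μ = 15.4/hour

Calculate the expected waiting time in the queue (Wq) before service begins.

First, compute utilization: ρ = λ/μ = 8.6/15.4 = 0.5584
For M/M/1: Wq = λ/(μ(μ-λ))
Wq = 8.6/(15.4 × (15.4-8.6))
Wq = 8.6/(15.4 × 6.80)
Wq = 0.08212 hours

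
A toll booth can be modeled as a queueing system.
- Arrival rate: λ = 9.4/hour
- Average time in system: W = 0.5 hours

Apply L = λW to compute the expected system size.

Little's Law: L = λW
L = 9.4 × 0.5 = 4.7000 vehicles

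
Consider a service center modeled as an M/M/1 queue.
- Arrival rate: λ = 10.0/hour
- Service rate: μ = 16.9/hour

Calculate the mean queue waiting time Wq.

First, compute utilization: ρ = λ/μ = 10.0/16.9 = 0.5917
For M/M/1: Wq = λ/(μ(μ-λ))
Wq = 10.0/(16.9 × (16.9-10.0))
Wq = 10.0/(16.9 × 6.90)
Wq = 0.08576 hours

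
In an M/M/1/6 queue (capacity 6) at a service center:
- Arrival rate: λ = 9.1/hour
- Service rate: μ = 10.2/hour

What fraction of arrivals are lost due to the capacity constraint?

ρ = λ/μ = 9.1/10.2 = 0.89216
P₀ = (1-ρ)/(1-ρ^(K+1)) = (1-0.89216)/(1-0.89216^7) = 0.1078/0.5501 = 0.1960
P_K = P₀×ρ^K = 0.19603 × 0.89216^6 = 0.19603 × 0.50426 = 0.09885
Blocking probability = 9.88%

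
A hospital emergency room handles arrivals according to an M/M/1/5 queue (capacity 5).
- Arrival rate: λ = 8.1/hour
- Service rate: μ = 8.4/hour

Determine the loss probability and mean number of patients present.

ρ = λ/μ = 8.1/8.4 = 0.96429
P₀ = (1-ρ)/(1-ρ^(K+1)) = (1-0.96429)/(1-0.96429^6) = 0.03571/0.1960 = 0.1822
P_K = P₀×ρ^K = 0.1822 × 0.96429^5 = 0.1822 × 0.8338 = 0.1519
Blocking probability P_5 = 0.1519 (15.19%)
L = ρ[1 - (K+1)ρ^K + Kρ^(K+1)] / [(1-ρ)(1-ρ^(K+1))]
L = 0.96429 × (1 - 6×0.83375474 + 5×0.80398136) / ((1 - 0.96429) × (1 - 0.80398136)) = 2.3940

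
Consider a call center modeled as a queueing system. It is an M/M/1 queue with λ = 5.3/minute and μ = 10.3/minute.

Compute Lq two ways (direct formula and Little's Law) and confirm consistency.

Method 1 (direct): Lq = λ²/(μ(μ-λ)) = 28.09/(10.3 × 5.00) = 0.5454

Method 2 (Little's Law):
W = 1/(μ-λ) = 1/5.00 = 0.2000
Wq = W - 1/μ = 0.2000 - 0.09709 = 0.1029
Lq = λWq = 5.3 × 0.1029 = 0.5454 ✔ (matches Method 1)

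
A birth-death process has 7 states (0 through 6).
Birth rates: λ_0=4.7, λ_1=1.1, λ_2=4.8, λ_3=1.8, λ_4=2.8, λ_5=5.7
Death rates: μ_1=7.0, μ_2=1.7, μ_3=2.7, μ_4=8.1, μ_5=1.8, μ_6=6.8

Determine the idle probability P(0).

Ratios P(n)/P(0) = (λ₀···λₙ₋₁)/(μ₁···μₙ):
P(1)/P(0) = (4.7)/(7.0) = 0.6714
P(2)/P(0) = (4.7×1.1)/(7.0×1.7) = 0.4345
P(3)/P(0) = (4.7×1.1×4.8)/(7.0×1.7×2.7) = 0.7724
P(4)/P(0) = (4.7×1.1×4.8×1.8)/(7.0×1.7×2.7×8.1) = 0.1716
P(5)/P(0) = (4.7×1.1×4.8×1.8×2.8)/(7.0×1.7×2.7×8.1×1.8) = 0.2670
P(6)/P(0) = (4.7×1.1×4.8×1.8×2.8×5.7)/(7.0×1.7×2.7×8.1×1.8×6.8) = 0.2238

Normalization: ∑ P(n) = 1
P(0) × (1.0000 + 0.6714 + 0.4345 + 0.7724 + 0.1716 + 0.2670 + 0.2238) = 1
P(0) × 3.5407 = 1
P(0) = 1/3.5407 = 0.2824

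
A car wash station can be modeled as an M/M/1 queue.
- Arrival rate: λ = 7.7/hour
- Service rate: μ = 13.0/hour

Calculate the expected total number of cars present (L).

ρ = λ/μ = 7.7/13.0 = 0.5923
For M/M/1: L = λ/(μ-λ)
L = 7.7/(13.0-7.7) = 7.7/5.30
L = 1.4528 cars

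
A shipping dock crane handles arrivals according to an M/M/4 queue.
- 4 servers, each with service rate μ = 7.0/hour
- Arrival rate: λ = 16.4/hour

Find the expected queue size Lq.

Traffic intensity: ρ = λ/(cμ) = 16.4/(4×7.0) = 0.5857
Since ρ = 0.5857 < 1, system is stable.
Offered load a = λ/μ = cρ = 16.4/7.0 = 2.3429
P₀ = [ Σₙ₌₀^3 aⁿ/n! + a^4/(4!(1-ρ)) ]⁻¹
Σ = a^0/0! + a^1/1! + a^2/2! + a^3/3! = 1.0000 + 2.3429 + 2.7445 + 2.1433 = 8.2307
a^4/(4!(1-ρ)) = 30.1289/(24 × 0.41429) = 3.0302
P₀ = 1/(8.2307 + 3.0302) = 0.08880
Lq = P₀·a^4·ρ / (4!(1-ρ)²) = 0.088803 × 30.1289 × 0.58571 / (24 × 0.17163) = 0.3804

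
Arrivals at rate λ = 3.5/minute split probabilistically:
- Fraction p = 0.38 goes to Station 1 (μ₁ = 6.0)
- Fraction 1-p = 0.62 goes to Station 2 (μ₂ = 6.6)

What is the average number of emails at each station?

Effective rates: λ₁ = 3.5×0.38 = 1.33, λ₂ = 3.5×0.62 = 2.17
Station 1: ρ₁ = 1.33/6.0 = 0.22167, L₁ = ρ₁/(1-ρ₁) = 0.22167/(1-0.22167) = 0.2848
Station 2: ρ₂ = 2.17/6.6 = 0.32879, L₂ = ρ₂/(1-ρ₂) = 0.32879/(1-0.32879) = 0.4898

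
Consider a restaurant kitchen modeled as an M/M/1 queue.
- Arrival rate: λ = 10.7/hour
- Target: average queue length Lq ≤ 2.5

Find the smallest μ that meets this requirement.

For M/M/1: Lq = λ²/(μ(μ-λ))
Need Lq ≤ 2.5, i.e. μ(μ-λ) ≥ λ²/2.5
μ² - 10.7μ - 114.49/2.5 ≥ 0  →  μ² - 10.7μ - 45.7960 ≥ 0
Quadratic formula (positive root): μ = [λ + √(λ² + 4×45.7960)]/2
Discriminant: 114.49 + 4×45.7960 = 297.6740, √297.6740 = 17.2532
μ ≥ (10.7 + 17.2532)/2 = 13.9766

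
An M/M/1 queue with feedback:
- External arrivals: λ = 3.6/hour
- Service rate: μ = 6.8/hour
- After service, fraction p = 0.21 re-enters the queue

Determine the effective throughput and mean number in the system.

Effective arrival rate: λ_eff = λ/(1-p) = 3.6/(1-0.21) = 3.6/0.79 = 4.55696
ρ = λ_eff/μ = 4.55696/6.8 = 0.67014
L = ρ/(1-ρ) = 0.67014/(1-0.67014) = 2.0316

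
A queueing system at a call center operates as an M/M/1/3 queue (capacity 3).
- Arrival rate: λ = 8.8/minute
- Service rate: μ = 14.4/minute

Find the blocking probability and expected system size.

ρ = λ/μ = 8.8/14.4 = 0.6111
P₀ = (1-ρ)/(1-ρ^(K+1)) = (1-0.6111)/(1-0.6111^4) = 0.3889/0.8605 = 0.4519
P_K = P₀×ρ^K = 0.4519 × 0.6111^3 = 0.4519 × 0.2282 = 0.1031
Blocking probability P_3 = 0.1031 (10.31%)
L = ρ[1 - (K+1)ρ^K + Kρ^(K+1)] / [(1-ρ)(1-ρ^(K+1))]
L = 0.6111 × (1 - 4×0.22821 + 3×0.13946) / ((1 - 0.6111) × (1 - 0.13946)) = 0.9231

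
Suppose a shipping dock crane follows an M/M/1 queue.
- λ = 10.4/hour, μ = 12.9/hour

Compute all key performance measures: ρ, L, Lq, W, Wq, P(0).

Step 1: ρ = λ/μ = 10.4/12.9 = 0.8062
Step 2: L = λ/(μ-λ) = 10.4/2.50 = 4.1600
Step 3: Lq = λ²/(μ(μ-λ)) = 108.16/(12.9×2.50) = 3.3538
Step 4: W = 1/(μ-λ) = 1/2.50 = 0.4000
Step 5: Wq = λ/(μ(μ-λ)) = 10.4/(12.9×2.50) = 0.3225
Step 6: P(0) = 1-ρ = 0.1938
Verify: L = λW = 10.4×0.4000 = 4.1600 ✔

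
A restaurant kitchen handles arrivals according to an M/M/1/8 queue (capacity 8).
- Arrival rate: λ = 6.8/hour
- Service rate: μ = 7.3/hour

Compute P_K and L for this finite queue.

ρ = λ/μ = 6.8/7.3 = 0.9315
P₀ = (1-ρ)/(1-ρ^(K+1)) = (1-0.9315)/(1-0.9315^9) = 0.06850/0.4720 = 0.1451
P_K = P₀×ρ^K = 0.14513 × 0.9315^8 = 0.14513 × 0.56684 = 0.08227
Blocking probability P_8 = 0.08227 (8.23%)
L = ρ[1 - (K+1)ρ^K + Kρ^(K+1)] / [(1-ρ)(1-ρ^(K+1))]
L = 0.9315 × (1 - 9×0.5668431 + 8×0.5280144) / ((1 - 0.9315) × (1 - 0.5280144)) = 3.5302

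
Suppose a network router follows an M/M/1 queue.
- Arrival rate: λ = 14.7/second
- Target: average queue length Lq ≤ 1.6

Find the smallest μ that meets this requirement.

For M/M/1: Lq = λ²/(μ(μ-λ))
Need Lq ≤ 1.6, i.e. μ(μ-λ) ≥ λ²/1.6
μ² - 14.7μ - 216.09/1.6 ≥ 0  →  μ² - 14.7μ - 135.05625 ≥ 0
Quadratic formula (positive root): μ = [λ + √(λ² + 4×135.05625)]/2
Discriminant: 216.09 + 4×135.05625 = 756.3150, √756.3150 = 27.5012
μ ≥ (14.7 + 27.5012)/2 = 21.1006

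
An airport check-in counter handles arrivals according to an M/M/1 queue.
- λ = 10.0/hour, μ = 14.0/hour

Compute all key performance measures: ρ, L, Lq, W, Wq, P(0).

Step 1: ρ = λ/μ = 10.0/14.0 = 0.7143
Step 2: L = λ/(μ-λ) = 10.0/4.00 = 2.5000
Step 3: Lq = λ²/(μ(μ-λ)) = 100.00/(14.0×4.00) = 1.7857
Step 4: W = 1/(μ-λ) = 1/4.00 = 0.2500
Step 5: Wq = λ/(μ(μ-λ)) = 10.0/(14.0×4.00) = 0.1786
Step 6: P(0) = 1-ρ = 0.2857
Verify: L = λW = 10.0×0.2500 = 2.5000 ✔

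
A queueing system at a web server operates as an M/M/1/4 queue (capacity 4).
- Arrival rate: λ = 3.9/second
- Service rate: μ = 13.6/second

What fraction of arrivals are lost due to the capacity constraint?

ρ = λ/μ = 3.9/13.6 = 0.286765
P₀ = (1-ρ)/(1-ρ^(K+1)) = (1-0.286765)/(1-0.286765^5) = 0.7132/0.9981 = 0.7146
P_K = P₀×ρ^K = 0.71462 × 0.286765^4 = 0.71462 × 0.0067625 = 0.004833
Blocking probability = 0.48%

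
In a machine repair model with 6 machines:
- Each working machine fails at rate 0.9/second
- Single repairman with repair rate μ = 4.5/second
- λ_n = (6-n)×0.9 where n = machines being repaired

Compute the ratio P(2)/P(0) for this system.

P(2)/P(0) = ∏_{i=0}^{2-1} λ_i/μ_{i+1}
= (6-0)×0.9/4.5 × (6-1)×0.9/4.5
= 1.2000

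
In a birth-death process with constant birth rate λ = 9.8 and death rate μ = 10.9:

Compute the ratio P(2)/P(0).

For constant rates: P(n)/P(0) = (λ/μ)^n
P(2)/P(0) = (9.8/10.9)^2 = 0.89908^2 = 0.8083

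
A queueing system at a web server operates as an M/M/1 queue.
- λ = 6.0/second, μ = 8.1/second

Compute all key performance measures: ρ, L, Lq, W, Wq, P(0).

Step 1: ρ = λ/μ = 6.0/8.1 = 0.7407
Step 2: L = λ/(μ-λ) = 6.0/2.10 = 2.8571
Step 3: Lq = λ²/(μ(μ-λ)) = 36.00/(8.1×2.10) = 2.1164
Step 4: W = 1/(μ-λ) = 1/2.10 = 0.47619
Step 5: Wq = λ/(μ(μ-λ)) = 6.0/(8.1×2.10) = 0.3527
Step 6: P(0) = 1-ρ = 0.2593
Verify: L = λW = 6.0×0.47619 = 2.8571 ✔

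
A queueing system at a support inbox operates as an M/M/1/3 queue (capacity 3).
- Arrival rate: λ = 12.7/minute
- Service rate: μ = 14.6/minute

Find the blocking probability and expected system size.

ρ = λ/μ = 12.7/14.6 = 0.8699
P₀ = (1-ρ)/(1-ρ^(K+1)) = (1-0.8699)/(1-0.8699^4) = 0.1301/0.4274 = 0.3044
P_K = P₀×ρ^K = 0.3044 × 0.8699^3 = 0.3044 × 0.6583 = 0.2004
Blocking probability P_3 = 0.2004 (20.04%)
L = ρ[1 - (K+1)ρ^K + Kρ^(K+1)] / [(1-ρ)(1-ρ^(K+1))]
L = 0.8699 × (1 - 4×0.658276 + 3×0.572634) / ((1 - 0.8699) × (1 - 0.572634)) = 1.3267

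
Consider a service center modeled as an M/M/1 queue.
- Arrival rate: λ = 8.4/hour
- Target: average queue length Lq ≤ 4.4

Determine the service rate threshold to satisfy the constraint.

For M/M/1: Lq = λ²/(μ(μ-λ))
Need Lq ≤ 4.4, i.e. μ(μ-λ) ≥ λ²/4.4
μ² - 8.4μ - 70.56/4.4 ≥ 0  →  μ² - 8.4μ - 16.036364 ≥ 0
Quadratic formula (positive root): μ = [λ + √(λ² + 4×16.036364)]/2
Discriminant: 70.56 + 4×16.036364 = 134.7055, √134.7055 = 11.6063
μ ≥ (8.4 + 11.6063)/2 = 10.0031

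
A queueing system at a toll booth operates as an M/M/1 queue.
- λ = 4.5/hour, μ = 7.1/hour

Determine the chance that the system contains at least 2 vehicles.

ρ = λ/μ = 4.5/7.1 = 0.6338
P(N ≥ n) = ρⁿ
P(N ≥ 2) = 0.6338^2
P(N ≥ 2) = 0.4017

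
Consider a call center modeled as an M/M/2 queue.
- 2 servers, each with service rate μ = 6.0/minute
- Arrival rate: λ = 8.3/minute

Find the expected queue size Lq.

Traffic intensity: ρ = λ/(cμ) = 8.3/(2×6.0) = 0.6917
Since ρ = 0.6917 < 1, system is stable.
Offered load a = λ/μ = cρ = 8.3/6.0 = 1.3833
P₀ = [ Σₙ₌₀^1 aⁿ/n! + a^2/(2!(1-ρ)) ]⁻¹
Σ = a^0/0! + a^1/1! = 1.0000 + 1.3833 = 2.3833
a^2/(2!(1-ρ)) = 1.9136/(2 × 0.30833) = 3.1032
P₀ = 1/(2.3833 + 3.1032) = 0.1823
Lq = P₀·a^2·ρ / (2!(1-ρ)²) = 0.18227 × 1.9136 × 0.69167 / (2 × 0.095069) = 1.2688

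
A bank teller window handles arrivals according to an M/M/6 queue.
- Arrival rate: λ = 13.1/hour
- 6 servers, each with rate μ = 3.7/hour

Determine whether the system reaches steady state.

Stability requires ρ = λ/(cμ) < 1
ρ = 13.1/(6 × 3.7) = 13.1/22.20 = 0.5901
Since 0.5901 < 1, the system is STABLE.
The servers are busy 59.01% of the time.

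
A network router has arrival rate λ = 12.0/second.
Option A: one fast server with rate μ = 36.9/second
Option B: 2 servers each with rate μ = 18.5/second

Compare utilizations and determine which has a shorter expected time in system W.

Option A: single server μ = 36.9 (M/M/1)
  ρ_A = 12.0/36.9 = 0.3252
  W_A = 1/(μ-λ) = 1/(36.9-12.0) = 1/24.90 = 0.04016

Option B: 2 servers μ = 18.5 (M/M/2)
  ρ_B = λ/(cμ) = 12.0/(2×18.5) = 0.3243
  Offered load a = λ/μ = cρ = 12.0/18.5 = 0.6486
  P₀ = [ Σₙ₌₀^1 aⁿ/n! + a^2/(2!(1-ρ)) ]⁻¹
  Σ = a^0/0! + a^1/1! = 1.0000 + 0.6486 = 1.6486
  a^2/(2!(1-ρ)) = 0.42075/(2 × 0.67568) = 0.3114
  P₀ = 1/(1.6486 + 0.3114) = 0.5102
  Lq = P₀·a^2·ρ / (2!(1-ρ)²) = 0.51020 × 0.42075 × 0.32432 / (2 × 0.45654) = 0.07625
  Wq_B = Lq/λ = 0.076249/12.0 = 0.0063541
  W_B = Wq_B + 1/μ = 0.0063541 + 0.054054 = 0.06041

Since W_A = 0.04016 < W_B = 0.06041, Option A (single fast server) has the shorter time in system.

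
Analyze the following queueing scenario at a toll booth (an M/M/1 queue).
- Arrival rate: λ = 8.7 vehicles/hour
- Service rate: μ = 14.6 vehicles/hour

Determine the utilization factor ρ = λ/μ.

Server utilization: ρ = λ/μ
ρ = 8.7/14.6 = 0.5959
The server is busy 59.59% of the time.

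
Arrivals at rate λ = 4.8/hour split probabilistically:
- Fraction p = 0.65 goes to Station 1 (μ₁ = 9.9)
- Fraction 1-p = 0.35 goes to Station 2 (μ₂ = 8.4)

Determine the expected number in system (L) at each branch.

Effective rates: λ₁ = 4.8×0.65 = 3.12, λ₂ = 4.8×0.35 = 1.68
Station 1: ρ₁ = 3.12/9.9 = 0.31515, L₁ = ρ₁/(1-ρ₁) = 0.31515/(1-0.31515) = 0.4602
Station 2: ρ₂ = 1.68/8.4 = 0.2000, L₂ = ρ₂/(1-ρ₂) = 0.2000/(1-0.2000) = 0.2500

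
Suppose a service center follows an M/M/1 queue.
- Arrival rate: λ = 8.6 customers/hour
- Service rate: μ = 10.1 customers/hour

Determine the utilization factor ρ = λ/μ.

Server utilization: ρ = λ/μ
ρ = 8.6/10.1 = 0.8515
The server is busy 85.15% of the time.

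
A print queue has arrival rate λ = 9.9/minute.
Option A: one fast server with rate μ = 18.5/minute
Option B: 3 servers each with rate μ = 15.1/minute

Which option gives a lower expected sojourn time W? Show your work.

Option A: single server μ = 18.5 (M/M/1)
  ρ_A = 9.9/18.5 = 0.5351
  W_A = 1/(μ-λ) = 1/(18.5-9.9) = 1/8.60 = 0.1163

Option B: 3 servers μ = 15.1 (M/M/3)
  ρ_B = λ/(cμ) = 9.9/(3×15.1) = 0.2185
  Offered load a = λ/μ = cρ = 9.9/15.1 = 0.6556
  P₀ = [ Σₙ₌₀^2 aⁿ/n! + a^3/(3!(1-ρ)) ]⁻¹
  Σ = a^0/0! + a^1/1! + a^2/2! = 1.0000 + 0.65563 + 0.21492 = 1.8706
  a^3/(3!(1-ρ)) = 0.28182/(6 × 0.78146) = 0.06011
  P₀ = 1/(1.87055 + 0.0601061) = 0.5180
  Lq = P₀·a^3·ρ / (3!(1-ρ)²) = 0.517958 × 0.281822 × 0.218543 / (6 × 0.610675) = 0.008707
  Wq_B = Lq/λ = 0.00870652/9.9 = 0.00087945
  W_B = Wq_B + 1/μ = 0.00087945 + 0.066225 = 0.06710

Since W_B = 0.06710 < W_A = 0.1163, Option B (multiple servers) has the shorter time in system.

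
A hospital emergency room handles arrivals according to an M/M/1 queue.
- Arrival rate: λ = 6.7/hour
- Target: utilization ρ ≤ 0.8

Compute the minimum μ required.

ρ = λ/μ, so μ = λ/ρ
μ ≥ 6.7/0.8 = 8.3750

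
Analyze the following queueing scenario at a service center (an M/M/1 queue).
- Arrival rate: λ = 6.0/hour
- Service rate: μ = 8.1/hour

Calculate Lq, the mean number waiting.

ρ = λ/μ = 6.0/8.1 = 0.7407
For M/M/1: Lq = λ²/(μ(μ-λ))
Lq = 36.00/(8.1 × 2.10)
Lq = 2.1164 customers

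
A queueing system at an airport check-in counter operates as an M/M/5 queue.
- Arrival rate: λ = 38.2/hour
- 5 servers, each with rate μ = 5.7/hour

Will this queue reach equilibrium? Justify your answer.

Stability requires ρ = λ/(cμ) < 1
ρ = 38.2/(5 × 5.7) = 38.2/28.50 = 1.3404
Since 1.3404 ≥ 1, the system is UNSTABLE.
Need c > λ/μ = 38.2/5.7 = 6.70.
Minimum servers needed: c = 7.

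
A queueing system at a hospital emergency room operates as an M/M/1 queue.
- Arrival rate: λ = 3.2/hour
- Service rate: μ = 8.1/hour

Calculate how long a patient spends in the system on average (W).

First, compute utilization: ρ = λ/μ = 3.2/8.1 = 0.3951
For M/M/1: W = 1/(μ-λ)
W = 1/(8.1-3.2) = 1/4.90
W = 0.2041 hours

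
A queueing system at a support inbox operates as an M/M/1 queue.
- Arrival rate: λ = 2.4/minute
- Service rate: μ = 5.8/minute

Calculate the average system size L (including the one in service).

ρ = λ/μ = 2.4/5.8 = 0.4138
For M/M/1: L = λ/(μ-λ)
L = 2.4/(5.8-2.4) = 2.4/3.40
L = 0.7059 emails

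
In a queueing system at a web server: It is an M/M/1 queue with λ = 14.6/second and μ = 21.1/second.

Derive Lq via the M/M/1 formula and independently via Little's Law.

Method 1 (direct): Lq = λ²/(μ(μ-λ)) = 213.16/(21.1 × 6.50) = 1.5542

Method 2 (Little's Law):
W = 1/(μ-λ) = 1/6.50 = 0.153846
Wq = W - 1/μ = 0.153846 - 0.0473934 = 0.10645
Lq = λWq = 14.6 × 0.10645 = 1.5542 ✔ (matches Method 1)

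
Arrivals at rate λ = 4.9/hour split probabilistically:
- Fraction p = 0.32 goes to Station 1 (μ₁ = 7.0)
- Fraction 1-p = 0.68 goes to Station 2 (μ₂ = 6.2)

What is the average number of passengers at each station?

Effective rates: λ₁ = 4.9×0.32 = 1.568, λ₂ = 4.9×0.68 = 3.332
Station 1: ρ₁ = 1.568/7.0 = 0.2240, L₁ = ρ₁/(1-ρ₁) = 0.2240/(1-0.2240) = 0.2887
Station 2: ρ₂ = 3.332/6.2 = 0.53742, L₂ = ρ₂/(1-ρ₂) = 0.53742/(1-0.53742) = 1.1618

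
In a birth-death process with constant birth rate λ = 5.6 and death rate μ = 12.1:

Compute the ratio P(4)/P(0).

For constant rates: P(n)/P(0) = (λ/μ)^n
P(4)/P(0) = (5.6/12.1)^4 = 0.46281^4 = 0.04588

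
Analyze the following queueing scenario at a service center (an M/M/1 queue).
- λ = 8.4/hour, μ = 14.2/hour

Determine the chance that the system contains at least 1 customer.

ρ = λ/μ = 8.4/14.2 = 0.5915
P(N ≥ n) = ρⁿ
P(N ≥ 1) = 0.5915^1
P(N ≥ 1) = 0.5915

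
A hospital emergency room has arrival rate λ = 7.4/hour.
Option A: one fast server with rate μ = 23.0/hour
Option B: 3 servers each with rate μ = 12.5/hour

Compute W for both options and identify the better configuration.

Option A: single server μ = 23.0 (M/M/1)
  ρ_A = 7.4/23.0 = 0.3217
  W_A = 1/(μ-λ) = 1/(23.0-7.4) = 1/15.60 = 0.06410

Option B: 3 servers μ = 12.5 (M/M/3)
  ρ_B = λ/(cμ) = 7.4/(3×12.5) = 0.1973
  Offered load a = λ/μ = cρ = 7.4/12.5 = 0.5920
  P₀ = [ Σₙ₌₀^2 aⁿ/n! + a^3/(3!(1-ρ)) ]⁻¹
  Σ = a^0/0! + a^1/1! + a^2/2! = 1.0000 + 0.5920 + 0.1752 = 1.7672
  a^3/(3!(1-ρ)) = 0.2075/(6 × 0.8027) = 0.04308
  P₀ = 1/(1.7672 + 0.04308) = 0.5524
  Lq = P₀·a^3·ρ / (3!(1-ρ)²) = 0.5524 × 0.2075 × 0.1973 / (6 × 0.6443) = 0.005850
  Wq_B = Lq/λ = 0.0058505/7.4 = 0.0007906
  W_B = Wq_B + 1/μ = 0.0007906 + 0.08000 = 0.08079

Since W_A = 0.06410 < W_B = 0.08079, Option A (single fast server) has the shorter time in system.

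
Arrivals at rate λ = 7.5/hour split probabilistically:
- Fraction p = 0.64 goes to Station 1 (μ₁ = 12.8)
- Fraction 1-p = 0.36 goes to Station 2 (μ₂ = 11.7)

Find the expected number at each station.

Effective rates: λ₁ = 7.5×0.64 = 4.8, λ₂ = 7.5×0.36 = 2.7
Station 1: ρ₁ = 4.8/12.8 = 0.3750, L₁ = ρ₁/(1-ρ₁) = 0.3750/(1-0.3750) = 0.6000
Station 2: ρ₂ = 2.7/11.7 = 0.23077, L₂ = ρ₂/(1-ρ₂) = 0.23077/(1-0.23077) = 0.3000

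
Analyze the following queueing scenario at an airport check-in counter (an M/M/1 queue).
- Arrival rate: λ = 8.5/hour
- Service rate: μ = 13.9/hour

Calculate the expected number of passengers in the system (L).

ρ = λ/μ = 8.5/13.9 = 0.6115
For M/M/1: L = λ/(μ-λ)
L = 8.5/(13.9-8.5) = 8.5/5.40
L = 1.5741 passengers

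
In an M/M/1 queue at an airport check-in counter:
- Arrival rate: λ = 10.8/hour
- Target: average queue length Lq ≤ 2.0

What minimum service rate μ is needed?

For M/M/1: Lq = λ²/(μ(μ-λ))
Need Lq ≤ 2.0, i.e. μ(μ-λ) ≥ λ²/2.0
μ² - 10.8μ - 116.64/2.0 ≥ 0  →  μ² - 10.8μ - 58.3200 ≥ 0
Quadratic formula (positive root): μ = [λ + √(λ² + 4×58.3200)]/2
Discriminant: 116.64 + 4×58.3200 = 349.9200, √349.9200 = 18.70615
μ ≥ (10.8 + 18.70615)/2 = 14.7531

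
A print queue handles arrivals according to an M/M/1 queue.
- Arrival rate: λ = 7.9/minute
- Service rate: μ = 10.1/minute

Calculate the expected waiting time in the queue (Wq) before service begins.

First, compute utilization: ρ = λ/μ = 7.9/10.1 = 0.7822
For M/M/1: Wq = λ/(μ(μ-λ))
Wq = 7.9/(10.1 × (10.1-7.9))
Wq = 7.9/(10.1 × 2.20)
Wq = 0.3555 minutes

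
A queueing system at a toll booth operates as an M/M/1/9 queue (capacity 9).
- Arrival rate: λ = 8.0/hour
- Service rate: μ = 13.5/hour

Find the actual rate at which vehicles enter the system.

ρ = λ/μ = 8.0/13.5 = 0.5926
P₀ = (1-ρ)/(1-ρ^(K+1)) = (1-0.5926)/(1-0.5926^10) = 0.4074/0.9947 = 0.4096
P_K = P₀×ρ^K = 0.409588 × 0.5926^9 = 0.409588 × 0.00901270 = 0.003691
λ_eff = λ(1-P_K) = 8.0 × (1 - 0.003691) = 8.0 × 0.99631 = 7.9705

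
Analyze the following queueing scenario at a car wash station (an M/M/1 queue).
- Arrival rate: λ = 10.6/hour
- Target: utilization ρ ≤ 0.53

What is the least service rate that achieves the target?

ρ = λ/μ, so μ = λ/ρ
μ ≥ 10.6/0.53 = 20.0000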